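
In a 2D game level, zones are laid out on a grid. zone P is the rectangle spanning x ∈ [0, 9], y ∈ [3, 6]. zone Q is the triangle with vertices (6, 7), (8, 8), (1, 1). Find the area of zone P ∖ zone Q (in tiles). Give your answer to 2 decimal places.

|zone P| = 27, |zone P∩zone Q| = 1.75.
|zone P ∖ zone Q| = |zone P| − |zone P∩zone Q| = 27 − 1.75 = 25.25.

25.25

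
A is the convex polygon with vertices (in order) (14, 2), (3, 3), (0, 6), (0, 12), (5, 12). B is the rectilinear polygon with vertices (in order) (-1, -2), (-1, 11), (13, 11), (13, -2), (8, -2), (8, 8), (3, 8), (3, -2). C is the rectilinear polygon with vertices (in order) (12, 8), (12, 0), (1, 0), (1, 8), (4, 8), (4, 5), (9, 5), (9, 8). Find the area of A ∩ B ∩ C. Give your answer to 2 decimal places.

21.21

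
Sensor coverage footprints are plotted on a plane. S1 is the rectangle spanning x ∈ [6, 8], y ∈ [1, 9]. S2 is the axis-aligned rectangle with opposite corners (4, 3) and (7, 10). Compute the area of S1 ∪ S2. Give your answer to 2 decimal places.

By inclusion–exclusion:
Individual areas: |S1| = 16, |S2| = 21.
|S1∩S2|: x∈[6,7], y∈[3,9] → 1·6 = 6.
|S1 ∪ S2| = 37 − 6 = 31.00.

31.00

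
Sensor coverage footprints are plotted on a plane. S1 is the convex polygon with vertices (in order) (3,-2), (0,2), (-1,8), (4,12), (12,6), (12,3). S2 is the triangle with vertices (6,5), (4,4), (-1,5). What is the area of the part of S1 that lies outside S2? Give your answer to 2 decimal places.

109.03

|S1| = 112.5, |S1∩S2| = 3.4741.
|S1 ∖ S2| = |S1| − |S1∩S2| = 112.5 − 3.4741 = 109.03.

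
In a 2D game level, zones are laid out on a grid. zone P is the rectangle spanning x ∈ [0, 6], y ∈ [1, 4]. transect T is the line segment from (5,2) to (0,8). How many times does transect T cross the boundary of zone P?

1

The segment meets the boundary at (3.333,4).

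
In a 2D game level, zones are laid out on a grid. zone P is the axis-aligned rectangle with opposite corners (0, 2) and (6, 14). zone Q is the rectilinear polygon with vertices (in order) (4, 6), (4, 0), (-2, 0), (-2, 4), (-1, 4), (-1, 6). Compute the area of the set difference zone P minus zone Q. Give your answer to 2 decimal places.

56.00

|zone P| = 72, |zone P∩zone Q| = 16.
|zone P ∖ zone Q| = |zone P| − |zone P∩zone Q| = 72 − 16 = 56.00.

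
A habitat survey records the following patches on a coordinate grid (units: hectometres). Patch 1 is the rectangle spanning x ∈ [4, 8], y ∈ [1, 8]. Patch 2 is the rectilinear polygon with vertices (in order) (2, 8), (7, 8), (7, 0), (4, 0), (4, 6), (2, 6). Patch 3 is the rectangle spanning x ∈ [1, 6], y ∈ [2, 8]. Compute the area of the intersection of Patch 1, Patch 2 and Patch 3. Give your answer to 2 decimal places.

12.00

The intersection is the polygon with vertices (4,6), (4,8), (6,8), (6,2), (4,2).
By the shoelace formula its area is 12.00.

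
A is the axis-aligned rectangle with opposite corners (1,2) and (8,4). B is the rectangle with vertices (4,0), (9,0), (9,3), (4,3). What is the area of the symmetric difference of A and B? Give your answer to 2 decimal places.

|A∩B|: x∈[4,8], y∈[2,3] → 4·1 = 4.
|A △ B| = |A| + |B| − 2·|A∩B| = 14 + 15 − 8 = 21.00.

21.00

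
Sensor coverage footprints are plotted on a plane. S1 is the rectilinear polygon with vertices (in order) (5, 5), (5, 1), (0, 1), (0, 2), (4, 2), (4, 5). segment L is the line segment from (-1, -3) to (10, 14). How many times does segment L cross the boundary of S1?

4

The segment meets the boundary at (4,4.727), (4.176,5), (1.588,1), (2.235,2).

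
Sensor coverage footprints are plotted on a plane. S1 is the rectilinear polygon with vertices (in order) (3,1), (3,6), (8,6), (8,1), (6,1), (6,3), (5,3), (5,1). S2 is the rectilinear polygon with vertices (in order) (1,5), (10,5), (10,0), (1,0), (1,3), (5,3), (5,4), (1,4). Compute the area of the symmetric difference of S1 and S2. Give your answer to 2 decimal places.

32.00

|S1| = 23, |S2| = 41, |S1∩S2| = 16.
|S1 △ S2| = |S1| + |S2| − 2·|S1∩S2| = 23 + 41 − 32 = 32.00.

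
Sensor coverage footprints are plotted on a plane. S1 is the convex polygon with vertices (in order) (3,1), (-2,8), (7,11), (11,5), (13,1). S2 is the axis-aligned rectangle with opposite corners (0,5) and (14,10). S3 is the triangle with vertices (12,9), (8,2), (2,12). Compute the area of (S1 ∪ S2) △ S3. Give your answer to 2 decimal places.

83.88

|S1 ∪ S2| = 117.0143.
|(S1 ∪ S2) ∩ S3| = 37.0651.
|(S1 ∪ S2) △ S3| = 117.0143 + 41 − 74.1303 = 83.88.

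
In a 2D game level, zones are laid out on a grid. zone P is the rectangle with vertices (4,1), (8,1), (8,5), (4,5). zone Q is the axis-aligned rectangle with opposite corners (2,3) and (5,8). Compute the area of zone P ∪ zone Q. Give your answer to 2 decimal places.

By inclusion–exclusion:
Individual areas: |zone P| = 16, |zone Q| = 15.
|zone P∩zone Q|: x∈[4,5], y∈[3,5] → 1·2 = 2.
|zone P ∪ zone Q| = 31 − 2 = 29.00.

29.00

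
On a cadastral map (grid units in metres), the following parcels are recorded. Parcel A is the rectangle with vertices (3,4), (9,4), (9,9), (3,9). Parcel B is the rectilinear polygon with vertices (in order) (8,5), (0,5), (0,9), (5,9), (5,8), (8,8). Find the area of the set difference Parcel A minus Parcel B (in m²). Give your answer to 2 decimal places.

13.00

|Parcel A| = 30, |Parcel A∩Parcel B| = 17.
|Parcel A ∖ Parcel B| = |Parcel A| − |Parcel A∩Parcel B| = 30 − 17 = 13.00.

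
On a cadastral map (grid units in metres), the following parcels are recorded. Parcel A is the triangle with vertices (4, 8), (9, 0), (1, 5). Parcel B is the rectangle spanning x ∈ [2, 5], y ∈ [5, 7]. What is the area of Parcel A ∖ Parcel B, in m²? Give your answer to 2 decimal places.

14.11

|Parcel A| = 19.5, |Parcel A∩Parcel B| = 5.3875.
|Parcel A ∖ Parcel B| = |Parcel A| − |Parcel A∩Parcel B| = 19.5 − 5.3875 = 14.11.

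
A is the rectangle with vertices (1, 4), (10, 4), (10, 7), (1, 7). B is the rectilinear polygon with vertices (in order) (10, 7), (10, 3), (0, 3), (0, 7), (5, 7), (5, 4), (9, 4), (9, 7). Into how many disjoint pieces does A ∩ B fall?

A ∩ B splits into 2 disjoint pieces (area 3, area 12).

2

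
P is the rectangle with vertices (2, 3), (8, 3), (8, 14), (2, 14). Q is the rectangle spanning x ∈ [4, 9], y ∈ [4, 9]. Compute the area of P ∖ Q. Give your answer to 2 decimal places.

|P∩Q|: x∈[4,8], y∈[4,9] → 4·5 = 20.
|P| = 66.
|P ∖ Q| = |P| − |P∩Q| = 66 − 20 = 46.00.

46.00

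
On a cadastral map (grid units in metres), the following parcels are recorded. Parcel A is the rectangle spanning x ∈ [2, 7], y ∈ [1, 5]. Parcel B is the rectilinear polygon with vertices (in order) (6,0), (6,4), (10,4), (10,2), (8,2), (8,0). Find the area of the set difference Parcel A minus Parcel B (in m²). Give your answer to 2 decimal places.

17.00

|Parcel A| = 20, |Parcel A∩Parcel B| = 3.
|Parcel A ∖ Parcel B| = |Parcel A| − |Parcel A∩Parcel B| = 20 − 3 = 17.00.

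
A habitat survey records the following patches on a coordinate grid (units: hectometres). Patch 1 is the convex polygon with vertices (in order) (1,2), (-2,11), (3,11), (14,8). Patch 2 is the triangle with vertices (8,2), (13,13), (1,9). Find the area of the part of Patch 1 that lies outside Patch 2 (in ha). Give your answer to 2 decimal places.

39.49

|Patch 1| = 75, |Patch 1∩Patch 2| = 35.5095.
|Patch 1 ∖ Patch 2| = |Patch 1| − |Patch 1∩Patch 2| = 75 − 35.5095 = 39.49.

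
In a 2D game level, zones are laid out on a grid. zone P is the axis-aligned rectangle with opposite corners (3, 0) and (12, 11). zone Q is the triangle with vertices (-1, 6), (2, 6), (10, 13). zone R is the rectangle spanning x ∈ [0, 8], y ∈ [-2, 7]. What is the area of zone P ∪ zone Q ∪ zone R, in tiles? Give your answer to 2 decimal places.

139.05

By inclusion–exclusion:
Individual areas: |zone P| = 99, |zone Q| = 10.5, |zone R| = 72.
|zone P∩zone Q| = 4.9894.
|zone P∩zone R|: x∈[3,8], y∈[0,7] → 5·7 = 35.
|zone Q∩zone R| = 2.4675.
|zone P∩zone Q∩zone R| = 0.0089.
|zone P ∪ zone Q ∪ zone R| = 181.5 − 42.457 + 0.0089 = 139.05.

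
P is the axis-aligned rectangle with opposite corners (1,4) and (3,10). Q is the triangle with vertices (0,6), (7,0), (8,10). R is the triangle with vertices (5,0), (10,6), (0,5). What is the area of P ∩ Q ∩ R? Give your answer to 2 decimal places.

The intersection is the polygon with vertices (2.333,4), (1.045,5.104), (3,5.3), (3,4).
By the shoelace formula its area is 1.64.

1.64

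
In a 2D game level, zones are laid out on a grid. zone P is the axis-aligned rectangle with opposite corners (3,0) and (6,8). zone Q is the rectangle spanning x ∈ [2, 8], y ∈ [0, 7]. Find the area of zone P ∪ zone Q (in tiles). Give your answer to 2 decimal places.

By inclusion–exclusion:
Individual areas: |zone P| = 24, |zone Q| = 42.
|zone P∩zone Q|: x∈[3,6], y∈[0,7] → 3·7 = 21.
|zone P ∪ zone Q| = 66 − 21 = 45.00.

45.00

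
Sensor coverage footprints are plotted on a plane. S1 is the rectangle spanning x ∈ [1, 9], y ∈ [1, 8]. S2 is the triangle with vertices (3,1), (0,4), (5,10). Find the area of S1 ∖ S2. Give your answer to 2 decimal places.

|S1| = 56, |S1∩S2| = 14.1778.
|S1 ∖ S2| = |S1| − |S1∩S2| = 56 − 14.1778 = 41.82.

41.82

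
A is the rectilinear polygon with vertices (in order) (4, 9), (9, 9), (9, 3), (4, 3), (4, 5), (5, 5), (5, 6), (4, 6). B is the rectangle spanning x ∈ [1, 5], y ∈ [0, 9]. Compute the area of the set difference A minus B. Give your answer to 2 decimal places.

|A| = 29, |A∩B| = 5.
|A ∖ B| = |A| − |A∩B| = 29 − 5 = 24.00.

24.00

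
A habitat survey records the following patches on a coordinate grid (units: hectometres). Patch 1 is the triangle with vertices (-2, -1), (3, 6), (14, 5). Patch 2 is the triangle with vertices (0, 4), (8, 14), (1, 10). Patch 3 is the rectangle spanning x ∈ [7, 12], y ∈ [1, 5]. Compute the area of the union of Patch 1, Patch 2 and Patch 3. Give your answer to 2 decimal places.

71.56

By inclusion–exclusion:
Individual areas: |Patch 1| = 41, |Patch 2| = 19, |Patch 3| = 20.
|Patch 1∩Patch 2| = 0.
|Patch 1∩Patch 3| = 8.4375.
|Patch 2∩Patch 3| = 0.
|Patch 1∩Patch 2∩Patch 3| = 0.
|Patch 1 ∪ Patch 2 ∪ Patch 3| = 80 − 8.4375 + 0 = 71.56.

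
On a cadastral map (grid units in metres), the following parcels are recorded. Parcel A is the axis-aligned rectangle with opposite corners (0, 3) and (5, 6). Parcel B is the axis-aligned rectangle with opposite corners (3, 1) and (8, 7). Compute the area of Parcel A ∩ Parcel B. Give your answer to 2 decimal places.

6.00

|Parcel A∩Parcel B|: x∈[3,5], y∈[3,6] → 2·3 = 6.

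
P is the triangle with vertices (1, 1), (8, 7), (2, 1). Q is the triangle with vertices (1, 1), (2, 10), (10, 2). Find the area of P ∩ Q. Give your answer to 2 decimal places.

The intersection is the polygon with vertices (6.385,5.615), (6.5,5.5), (2.125,1.125), (1,1).
By the shoelace formula its area is 2.76.

2.76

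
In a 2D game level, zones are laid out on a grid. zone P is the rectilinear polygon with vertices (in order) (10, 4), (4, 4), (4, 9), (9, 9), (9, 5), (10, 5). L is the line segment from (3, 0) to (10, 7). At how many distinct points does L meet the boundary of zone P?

2

The segment meets the boundary at (9,6), (7,4).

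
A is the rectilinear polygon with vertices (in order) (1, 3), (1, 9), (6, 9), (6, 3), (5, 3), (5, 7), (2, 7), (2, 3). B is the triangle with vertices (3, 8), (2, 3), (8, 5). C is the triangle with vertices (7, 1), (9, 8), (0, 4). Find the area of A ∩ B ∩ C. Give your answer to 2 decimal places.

2.17

The intersection is the polygon with vertices (5,6.222), (5.553,6.468), (6,6.2), (6,4.333), (5,4).
By the shoelace formula its area is 2.17.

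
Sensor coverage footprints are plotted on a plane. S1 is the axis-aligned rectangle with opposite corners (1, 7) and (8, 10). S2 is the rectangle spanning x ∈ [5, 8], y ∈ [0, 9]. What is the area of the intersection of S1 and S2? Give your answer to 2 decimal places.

|S1∩S2|: x∈[5,8], y∈[7,9] → 3·2 = 6.

6.00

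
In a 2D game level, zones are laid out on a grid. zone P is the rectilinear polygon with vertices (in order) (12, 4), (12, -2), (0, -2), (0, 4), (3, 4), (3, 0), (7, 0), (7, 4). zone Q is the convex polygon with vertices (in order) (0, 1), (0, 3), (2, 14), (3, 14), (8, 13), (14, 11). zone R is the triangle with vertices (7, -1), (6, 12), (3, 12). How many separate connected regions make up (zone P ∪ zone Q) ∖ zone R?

1

(zone P ∪ zone Q) ∖ zone R is a single connected region.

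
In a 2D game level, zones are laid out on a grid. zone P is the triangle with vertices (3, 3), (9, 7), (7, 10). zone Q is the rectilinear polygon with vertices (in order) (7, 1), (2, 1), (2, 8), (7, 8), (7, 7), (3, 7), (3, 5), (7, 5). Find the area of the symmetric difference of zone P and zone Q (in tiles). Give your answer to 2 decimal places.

33.43

|zone P| = 13, |zone Q| = 27, |zone P∩zone Q| = 3.2857.
|zone P △ zone Q| = |zone P| + |zone Q| − 2·|zone P∩zone Q| = 13 + 27 − 6.5714 = 33.43.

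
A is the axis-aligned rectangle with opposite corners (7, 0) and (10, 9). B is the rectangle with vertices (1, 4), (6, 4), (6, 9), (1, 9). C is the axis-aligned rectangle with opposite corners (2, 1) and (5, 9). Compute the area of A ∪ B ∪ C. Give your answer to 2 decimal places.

61.00

By inclusion–exclusion:
Individual areas: |A| = 27, |B| = 25, |C| = 24.
|A∩B| = 0 (no overlap).
|A∩C| = 0 (no overlap).
|B∩C|: x∈[2,5], y∈[4,9] → 3·5 = 15.
|A∩B∩C| = 0.
|A ∪ B ∪ C| = 76 − 15 + 0 = 61.00.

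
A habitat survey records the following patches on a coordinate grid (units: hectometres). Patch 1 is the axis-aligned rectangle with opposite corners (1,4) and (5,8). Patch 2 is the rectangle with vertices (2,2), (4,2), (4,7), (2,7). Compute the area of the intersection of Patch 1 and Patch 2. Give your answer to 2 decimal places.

|Patch 1∩Patch 2|: x∈[2,4], y∈[4,7] → 2·3 = 6.

6.00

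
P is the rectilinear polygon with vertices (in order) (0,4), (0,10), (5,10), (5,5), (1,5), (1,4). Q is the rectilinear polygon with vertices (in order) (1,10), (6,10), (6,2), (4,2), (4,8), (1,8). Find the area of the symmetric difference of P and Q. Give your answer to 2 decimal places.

26.00

|P| = 26, |Q| = 22, |P∩Q| = 11.
|P △ Q| = |P| + |Q| − 2·|P∩Q| = 26 + 22 − 22 = 26.00.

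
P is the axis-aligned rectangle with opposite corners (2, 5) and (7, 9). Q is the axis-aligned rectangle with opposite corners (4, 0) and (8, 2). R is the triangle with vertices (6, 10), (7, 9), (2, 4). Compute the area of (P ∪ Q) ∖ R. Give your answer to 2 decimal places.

24.00

|P ∪ Q| = 28.
|(P ∪ Q) ∩ R| = 4.
|(P ∪ Q) ∖ R| = 28 − 4 = 24.00.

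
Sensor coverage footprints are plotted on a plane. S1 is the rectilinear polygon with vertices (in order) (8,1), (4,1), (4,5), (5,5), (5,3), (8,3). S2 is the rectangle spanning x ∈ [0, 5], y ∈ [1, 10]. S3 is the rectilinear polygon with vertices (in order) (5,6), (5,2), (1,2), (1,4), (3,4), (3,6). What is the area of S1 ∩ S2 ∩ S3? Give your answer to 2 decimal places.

3.00

The intersection is the polygon with vertices (4,5), (5,5), (5,3), (5,2), (4,2).
By the shoelace formula its area is 3.00.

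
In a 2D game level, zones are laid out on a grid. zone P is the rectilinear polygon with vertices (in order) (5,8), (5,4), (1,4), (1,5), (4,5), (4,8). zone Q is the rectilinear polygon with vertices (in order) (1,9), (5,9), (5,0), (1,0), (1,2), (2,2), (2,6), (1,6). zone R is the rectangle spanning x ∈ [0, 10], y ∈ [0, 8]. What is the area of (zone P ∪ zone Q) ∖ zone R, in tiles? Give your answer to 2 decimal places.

4.00

|zone P ∪ zone Q| = 33.
|(zone P ∪ zone Q) ∩ zone R| = 29.
|(zone P ∪ zone Q) ∖ zone R| = 33 − 29 = 4.00.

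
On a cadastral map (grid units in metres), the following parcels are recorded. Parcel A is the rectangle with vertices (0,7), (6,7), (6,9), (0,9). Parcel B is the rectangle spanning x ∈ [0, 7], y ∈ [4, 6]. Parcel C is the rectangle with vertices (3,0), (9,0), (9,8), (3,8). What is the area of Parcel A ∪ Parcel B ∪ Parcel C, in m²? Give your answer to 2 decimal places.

By inclusion–exclusion:
Individual areas: |Parcel A| = 12, |Parcel B| = 14, |Parcel C| = 48.
|Parcel A∩Parcel B| = 0 (no overlap).
|Parcel A∩Parcel C|: x∈[3,6], y∈[7,8] → 3·1 = 3.
|Parcel B∩Parcel C|: x∈[3,7], y∈[4,6] → 4·2 = 8.
|Parcel A∩Parcel B∩Parcel C| = 0.
|Parcel A ∪ Parcel B ∪ Parcel C| = 74 − 11 + 0 = 63.00.

63.00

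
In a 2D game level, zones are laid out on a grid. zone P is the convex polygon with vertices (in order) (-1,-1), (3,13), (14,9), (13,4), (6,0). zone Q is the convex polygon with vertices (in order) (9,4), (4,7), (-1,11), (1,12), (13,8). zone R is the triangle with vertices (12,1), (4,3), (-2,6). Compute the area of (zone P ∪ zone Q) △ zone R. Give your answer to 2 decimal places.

129.80

|zone P ∪ zone Q| = 133.9515.
|(zone P ∪ zone Q) ∩ zone R| = 5.0753.
|(zone P ∪ zone Q) △ zone R| = 133.9515 + 6 − 10.1507 = 129.80.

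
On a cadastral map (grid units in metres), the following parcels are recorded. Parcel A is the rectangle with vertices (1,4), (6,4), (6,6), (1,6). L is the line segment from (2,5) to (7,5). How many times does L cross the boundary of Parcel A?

1

The segment meets the boundary at (6,5).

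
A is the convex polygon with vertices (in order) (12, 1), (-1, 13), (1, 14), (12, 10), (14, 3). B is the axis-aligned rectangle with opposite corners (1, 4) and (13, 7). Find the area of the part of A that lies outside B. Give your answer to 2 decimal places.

|A| = 77, |A∩B| = 17.5893.
|A ∖ B| = |A| − |A∩B| = 77 − 17.5893 = 59.41.

59.41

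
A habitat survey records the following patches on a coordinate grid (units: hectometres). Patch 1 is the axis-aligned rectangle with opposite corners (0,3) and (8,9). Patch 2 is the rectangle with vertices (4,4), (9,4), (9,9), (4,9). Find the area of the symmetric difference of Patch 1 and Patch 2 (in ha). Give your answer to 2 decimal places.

|Patch 1∩Patch 2|: x∈[4,8], y∈[4,9] → 4·5 = 20.
|Patch 1 △ Patch 2| = |Patch 1| + |Patch 2| − 2·|Patch 1∩Patch 2| = 48 + 25 − 40 = 33.00.

33.00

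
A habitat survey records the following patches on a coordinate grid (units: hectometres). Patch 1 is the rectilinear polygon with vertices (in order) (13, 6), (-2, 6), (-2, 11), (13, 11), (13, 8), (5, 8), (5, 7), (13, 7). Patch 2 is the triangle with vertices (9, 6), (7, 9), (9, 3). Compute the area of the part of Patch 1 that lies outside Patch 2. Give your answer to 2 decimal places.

|Patch 1| = 67, |Patch 1∩Patch 2| = 1.
|Patch 1 ∖ Patch 2| = |Patch 1| − |Patch 1∩Patch 2| = 67 − 1 = 66.00.

66.00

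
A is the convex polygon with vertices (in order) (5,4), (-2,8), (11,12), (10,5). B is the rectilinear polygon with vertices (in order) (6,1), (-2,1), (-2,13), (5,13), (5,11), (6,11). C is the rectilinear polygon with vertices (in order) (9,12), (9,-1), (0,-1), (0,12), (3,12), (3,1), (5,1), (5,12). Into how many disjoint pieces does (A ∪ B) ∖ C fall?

2

(A ∪ B) ∖ C splits into 2 disjoint pieces (area 9.9846, area 51).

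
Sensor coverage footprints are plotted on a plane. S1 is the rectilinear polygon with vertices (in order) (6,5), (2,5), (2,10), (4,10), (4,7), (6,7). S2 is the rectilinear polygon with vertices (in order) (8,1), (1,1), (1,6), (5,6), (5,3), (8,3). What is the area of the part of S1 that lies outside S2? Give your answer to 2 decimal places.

|S1| = 14, |S1∩S2| = 3.
|S1 ∖ S2| = |S1| − |S1∩S2| = 14 − 3 = 11.00.

11.00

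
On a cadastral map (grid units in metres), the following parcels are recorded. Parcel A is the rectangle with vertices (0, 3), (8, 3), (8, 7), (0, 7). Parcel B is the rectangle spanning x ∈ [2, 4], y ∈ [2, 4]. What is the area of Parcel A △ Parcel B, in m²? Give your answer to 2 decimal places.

|Parcel A∩Parcel B|: x∈[2,4], y∈[3,4] → 2·1 = 2.
|Parcel A △ Parcel B| = |Parcel A| + |Parcel B| − 2·|Parcel A∩Parcel B| = 32 + 4 − 4 = 32.00.

32.00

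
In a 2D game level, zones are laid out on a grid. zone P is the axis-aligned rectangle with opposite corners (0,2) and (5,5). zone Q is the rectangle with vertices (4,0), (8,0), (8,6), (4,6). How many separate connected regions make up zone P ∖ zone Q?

zone P ∖ zone Q is a single connected region.

1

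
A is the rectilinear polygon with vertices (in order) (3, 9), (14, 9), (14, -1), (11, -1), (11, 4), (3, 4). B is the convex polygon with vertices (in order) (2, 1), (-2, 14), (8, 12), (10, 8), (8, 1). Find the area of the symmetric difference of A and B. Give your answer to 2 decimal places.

110.07

|A| = 70, |B| = 105, |A∩B| = 32.4643.
|A △ B| = |A| + |B| − 2·|A∩B| = 70 + 105 − 64.9286 = 110.07.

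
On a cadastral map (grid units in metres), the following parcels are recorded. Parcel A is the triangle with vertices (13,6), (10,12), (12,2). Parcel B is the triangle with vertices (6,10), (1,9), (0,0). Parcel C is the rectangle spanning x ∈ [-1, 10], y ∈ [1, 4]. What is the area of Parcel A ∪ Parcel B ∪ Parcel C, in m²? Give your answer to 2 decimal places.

60.33

By inclusion–exclusion:
Individual areas: |Parcel A| = 9, |Parcel B| = 22, |Parcel C| = 33.
|Parcel A∩Parcel B| = 0.
|Parcel A∩Parcel C| = 0.
|Parcel B∩Parcel C| = 3.6667.
|Parcel A∩Parcel B∩Parcel C| = 0.
|Parcel A ∪ Parcel B ∪ Parcel C| = 64 − 3.6667 + 0 = 60.33.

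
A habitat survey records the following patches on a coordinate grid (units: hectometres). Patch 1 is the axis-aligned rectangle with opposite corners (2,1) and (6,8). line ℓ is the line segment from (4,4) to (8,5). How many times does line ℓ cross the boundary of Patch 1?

The segment meets the boundary at (6,4.5).

1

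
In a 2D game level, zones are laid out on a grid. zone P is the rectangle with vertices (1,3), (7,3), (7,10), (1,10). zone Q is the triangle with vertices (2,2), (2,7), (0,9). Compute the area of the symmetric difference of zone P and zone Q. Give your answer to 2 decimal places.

|zone P| = 42, |zone Q| = 5, |zone P∩zone Q| = 3.6071.
|zone P △ zone Q| = |zone P| + |zone Q| − 2·|zone P∩zone Q| = 42 + 5 − 7.2143 = 39.79.

39.79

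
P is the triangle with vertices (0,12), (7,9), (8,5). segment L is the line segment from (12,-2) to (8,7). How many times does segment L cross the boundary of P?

The segment lies entirely outside P and never meets its boundary.

0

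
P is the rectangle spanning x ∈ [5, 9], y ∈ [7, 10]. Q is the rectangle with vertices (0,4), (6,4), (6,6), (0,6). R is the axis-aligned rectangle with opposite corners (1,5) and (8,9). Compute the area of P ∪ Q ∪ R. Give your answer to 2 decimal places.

By inclusion–exclusion:
Individual areas: |P| = 12, |Q| = 12, |R| = 28.
|P∩Q| = 0 (no overlap).
|P∩R|: x∈[5,8], y∈[7,9] → 3·2 = 6.
|Q∩R|: x∈[1,6], y∈[5,6] → 5·1 = 5.
|P∩Q∩R| = 0.
|P ∪ Q ∪ R| = 52 − 11 + 0 = 41.00.

41.00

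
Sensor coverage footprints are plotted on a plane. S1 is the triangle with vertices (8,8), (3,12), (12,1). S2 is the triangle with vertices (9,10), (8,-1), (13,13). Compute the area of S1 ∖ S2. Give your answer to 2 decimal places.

|S1| = 9.5, |S1∩S2| = 1.7667.
|S1 ∖ S2| = |S1| − |S1∩S2| = 9.5 − 1.7667 = 7.73.

7.73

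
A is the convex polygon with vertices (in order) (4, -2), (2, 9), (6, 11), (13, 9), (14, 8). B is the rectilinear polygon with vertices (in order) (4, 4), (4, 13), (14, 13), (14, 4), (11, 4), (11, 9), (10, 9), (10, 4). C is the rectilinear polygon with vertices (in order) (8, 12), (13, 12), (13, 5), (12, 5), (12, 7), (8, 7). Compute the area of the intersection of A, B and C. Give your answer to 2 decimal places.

12.07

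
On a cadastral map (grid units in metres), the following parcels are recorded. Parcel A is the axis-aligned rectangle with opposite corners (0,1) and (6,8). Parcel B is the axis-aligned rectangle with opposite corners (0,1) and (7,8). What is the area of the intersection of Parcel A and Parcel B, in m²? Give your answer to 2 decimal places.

42.00

|Parcel A∩Parcel B|: x∈[0,6], y∈[1,8] → 6·7 = 42.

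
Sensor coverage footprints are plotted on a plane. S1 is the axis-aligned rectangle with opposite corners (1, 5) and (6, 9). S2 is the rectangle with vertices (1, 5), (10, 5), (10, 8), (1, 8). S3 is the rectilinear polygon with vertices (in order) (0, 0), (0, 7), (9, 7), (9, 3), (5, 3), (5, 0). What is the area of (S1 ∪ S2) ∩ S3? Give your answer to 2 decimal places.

The region (S1 ∪ S2) ∩ S3 is the polygon with vertices (6,5), (1,5), (1,7), (9,7), (9,5).
By the shoelace formula its area is 16.00.

16.00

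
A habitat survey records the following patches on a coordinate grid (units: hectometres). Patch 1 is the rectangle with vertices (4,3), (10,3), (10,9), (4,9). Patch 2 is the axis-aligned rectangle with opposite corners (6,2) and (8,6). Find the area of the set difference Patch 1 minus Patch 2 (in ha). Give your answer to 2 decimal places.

|Patch 1∩Patch 2|: x∈[6,8], y∈[3,6] → 2·3 = 6.
|Patch 1| = 36.
|Patch 1 ∖ Patch 2| = |Patch 1| − |Patch 1∩Patch 2| = 36 − 6 = 30.00.

30.00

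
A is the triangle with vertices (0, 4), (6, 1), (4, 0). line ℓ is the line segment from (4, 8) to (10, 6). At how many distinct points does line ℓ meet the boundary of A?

0

The segment lies entirely outside A and never meets its boundary.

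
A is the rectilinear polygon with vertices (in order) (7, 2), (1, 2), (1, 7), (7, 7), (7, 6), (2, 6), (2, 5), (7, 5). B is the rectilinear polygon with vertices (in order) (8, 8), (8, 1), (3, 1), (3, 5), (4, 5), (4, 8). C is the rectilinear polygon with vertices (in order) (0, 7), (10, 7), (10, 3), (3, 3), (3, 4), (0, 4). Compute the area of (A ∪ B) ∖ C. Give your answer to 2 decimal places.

|A ∪ B| = 42.
|(A ∪ B) ∩ C| = 24.
|(A ∪ B) ∖ C| = 42 − 24 = 18.00.

18.00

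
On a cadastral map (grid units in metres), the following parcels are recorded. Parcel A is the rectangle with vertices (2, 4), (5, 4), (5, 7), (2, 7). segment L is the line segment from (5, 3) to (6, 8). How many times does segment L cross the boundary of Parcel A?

0

The segment lies entirely outside Parcel A and never meets its boundary.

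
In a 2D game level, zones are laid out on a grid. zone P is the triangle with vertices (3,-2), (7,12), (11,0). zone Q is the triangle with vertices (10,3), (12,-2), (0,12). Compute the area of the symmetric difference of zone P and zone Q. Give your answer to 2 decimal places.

46.12

|zone P| = 52, |zone Q| = 16, |zone P∩zone Q| = 10.9405.
|zone P △ zone Q| = |zone P| + |zone Q| − 2·|zone P∩zone Q| = 52 + 16 − 21.881 = 46.12.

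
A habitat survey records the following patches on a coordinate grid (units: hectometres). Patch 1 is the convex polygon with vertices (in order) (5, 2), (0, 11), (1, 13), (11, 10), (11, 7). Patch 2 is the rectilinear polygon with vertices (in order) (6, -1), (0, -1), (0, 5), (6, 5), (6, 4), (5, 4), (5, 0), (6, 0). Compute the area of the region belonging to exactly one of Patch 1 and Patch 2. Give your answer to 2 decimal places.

92.50

|Patch 1| = 67.5, |Patch 2| = 32, |Patch 1∩Patch 2| = 3.5.
|Patch 1 △ Patch 2| = |Patch 1| + |Patch 2| − 2·|Patch 1∩Patch 2| = 67.5 + 32 − 7 = 92.50.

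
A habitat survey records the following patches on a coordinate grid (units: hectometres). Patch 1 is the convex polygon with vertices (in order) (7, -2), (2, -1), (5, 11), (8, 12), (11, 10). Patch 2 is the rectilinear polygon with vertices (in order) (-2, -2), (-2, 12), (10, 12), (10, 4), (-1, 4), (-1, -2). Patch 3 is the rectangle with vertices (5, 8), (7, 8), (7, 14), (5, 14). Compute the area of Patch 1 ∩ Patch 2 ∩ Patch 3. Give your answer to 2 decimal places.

6.67

The intersection is the polygon with vertices (7,11.667), (7,8), (5,8), (5,11).
By the shoelace formula its area is 6.67.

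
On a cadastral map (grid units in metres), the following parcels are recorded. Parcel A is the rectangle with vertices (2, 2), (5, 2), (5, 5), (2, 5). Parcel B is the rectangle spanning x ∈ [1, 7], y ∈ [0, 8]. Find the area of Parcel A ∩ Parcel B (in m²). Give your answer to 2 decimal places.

|Parcel A∩Parcel B|: x∈[2,5], y∈[2,5] → 3·3 = 9.

9.00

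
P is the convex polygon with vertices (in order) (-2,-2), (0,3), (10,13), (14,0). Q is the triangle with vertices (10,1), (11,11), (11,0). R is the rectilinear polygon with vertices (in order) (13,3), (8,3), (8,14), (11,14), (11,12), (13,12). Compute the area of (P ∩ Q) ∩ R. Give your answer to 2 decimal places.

3.14

The region (P ∩ Q) ∩ R is the polygon with vertices (11,3), (10.2,3), (10.906,10.057), (11,9.75).
By the shoelace formula its area is 3.14.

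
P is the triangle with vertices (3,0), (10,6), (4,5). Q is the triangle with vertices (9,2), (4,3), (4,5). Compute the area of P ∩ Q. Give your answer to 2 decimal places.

The intersection is the polygon with vertices (6.027,2.595), (4,3), (4,5), (6.843,3.294).
By the shoelace formula its area is 3.72.

3.72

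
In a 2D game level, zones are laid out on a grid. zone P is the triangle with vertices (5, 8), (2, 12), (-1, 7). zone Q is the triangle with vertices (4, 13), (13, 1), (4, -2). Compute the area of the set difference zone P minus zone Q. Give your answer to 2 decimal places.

|zone P| = 13.5, |zone P∩zone Q| = 0.75.
|zone P ∖ zone Q| = |zone P| − |zone P∩zone Q| = 13.5 − 0.75 = 12.75.

12.75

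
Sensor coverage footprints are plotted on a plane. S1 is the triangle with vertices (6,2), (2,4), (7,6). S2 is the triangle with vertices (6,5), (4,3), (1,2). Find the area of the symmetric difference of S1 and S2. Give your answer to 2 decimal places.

|S1| = 9, |S2| = 2, |S1∩S2| = 1.0909.
|S1 △ S2| = |S1| + |S2| − 2·|S1∩S2| = 9 + 2 − 2.1818 = 8.82.

8.82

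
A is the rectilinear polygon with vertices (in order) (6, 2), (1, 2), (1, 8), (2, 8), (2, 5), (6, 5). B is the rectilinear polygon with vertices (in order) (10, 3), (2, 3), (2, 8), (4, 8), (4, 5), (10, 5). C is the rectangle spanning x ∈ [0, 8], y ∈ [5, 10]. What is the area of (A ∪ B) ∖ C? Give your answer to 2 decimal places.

|A ∪ B| = 32.
|(A ∪ B) ∩ C| = 9.
|(A ∪ B) ∖ C| = 32 − 9 = 23.00.

23.00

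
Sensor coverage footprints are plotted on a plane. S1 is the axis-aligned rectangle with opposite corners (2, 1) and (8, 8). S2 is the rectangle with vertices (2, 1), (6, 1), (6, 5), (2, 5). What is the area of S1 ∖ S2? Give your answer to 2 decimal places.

|S1∩S2|: x∈[2,6], y∈[1,5] → 4·4 = 16.
|S1| = 42.
|S1 ∖ S2| = |S1| − |S1∩S2| = 42 − 16 = 26.00.

26.00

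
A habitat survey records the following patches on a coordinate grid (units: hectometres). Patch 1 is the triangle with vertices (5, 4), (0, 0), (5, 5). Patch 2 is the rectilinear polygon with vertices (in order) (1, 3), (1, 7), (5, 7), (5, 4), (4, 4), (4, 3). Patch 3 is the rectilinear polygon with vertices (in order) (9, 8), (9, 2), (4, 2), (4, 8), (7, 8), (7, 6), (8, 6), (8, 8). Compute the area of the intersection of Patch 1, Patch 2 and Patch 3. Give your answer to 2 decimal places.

0.50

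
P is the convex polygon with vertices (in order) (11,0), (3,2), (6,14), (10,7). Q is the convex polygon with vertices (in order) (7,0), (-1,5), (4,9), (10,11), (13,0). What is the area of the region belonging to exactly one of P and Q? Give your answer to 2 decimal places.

|P| = 61.5, |Q| = 91.5, |P∩Q| = 54.1264.
|P △ Q| = |P| + |Q| − 2·|P∩Q| = 61.5 + 91.5 − 108.2528 = 44.75.

44.75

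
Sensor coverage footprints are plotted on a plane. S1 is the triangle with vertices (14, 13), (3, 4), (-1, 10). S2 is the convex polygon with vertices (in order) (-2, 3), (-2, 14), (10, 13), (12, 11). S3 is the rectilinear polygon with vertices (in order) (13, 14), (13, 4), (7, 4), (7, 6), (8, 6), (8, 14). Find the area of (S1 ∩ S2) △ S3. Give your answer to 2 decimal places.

|S1 ∩ S2| = 40.9121.
|(S1 ∩ S2) ∩ S3| = 8.0732.
|(S1 ∩ S2) △ S3| = 40.9121 + 52 − 16.1464 = 76.77.

76.77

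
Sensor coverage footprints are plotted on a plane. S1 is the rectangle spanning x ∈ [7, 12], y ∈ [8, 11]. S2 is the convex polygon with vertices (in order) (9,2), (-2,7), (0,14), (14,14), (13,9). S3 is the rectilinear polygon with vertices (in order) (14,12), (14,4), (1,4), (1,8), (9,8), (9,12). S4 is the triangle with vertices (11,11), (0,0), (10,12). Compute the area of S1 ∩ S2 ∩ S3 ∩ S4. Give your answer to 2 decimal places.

1.98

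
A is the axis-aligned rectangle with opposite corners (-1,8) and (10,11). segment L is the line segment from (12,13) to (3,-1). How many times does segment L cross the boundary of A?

2

The segment meets the boundary at (8.786,8), (10,9.889).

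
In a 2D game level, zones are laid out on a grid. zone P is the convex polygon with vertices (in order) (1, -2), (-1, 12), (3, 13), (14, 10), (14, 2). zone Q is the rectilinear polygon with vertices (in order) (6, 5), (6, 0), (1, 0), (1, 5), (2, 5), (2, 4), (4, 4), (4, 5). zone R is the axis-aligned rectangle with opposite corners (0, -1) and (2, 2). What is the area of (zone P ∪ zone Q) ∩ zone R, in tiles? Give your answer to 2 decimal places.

The region (zone P ∪ zone Q) ∩ zone R is the polygon with vertices (0.429,2), (2,2), (2,-1), (0.857,-1).
By the shoelace formula its area is 4.07.

4.07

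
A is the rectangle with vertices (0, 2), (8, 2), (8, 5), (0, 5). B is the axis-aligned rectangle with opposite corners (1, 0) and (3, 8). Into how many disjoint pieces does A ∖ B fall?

A ∖ B splits into 2 disjoint pieces (area 15, area 3).

2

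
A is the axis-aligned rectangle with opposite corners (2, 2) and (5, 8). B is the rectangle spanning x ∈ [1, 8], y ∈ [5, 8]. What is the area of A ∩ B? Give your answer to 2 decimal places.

9.00

|A∩B|: x∈[2,5], y∈[5,8] → 3·3 = 9.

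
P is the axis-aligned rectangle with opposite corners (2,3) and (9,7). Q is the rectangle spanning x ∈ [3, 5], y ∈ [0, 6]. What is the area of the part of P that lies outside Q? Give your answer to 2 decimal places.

|P∩Q|: x∈[3,5], y∈[3,6] → 2·3 = 6.
|P| = 28.
|P ∖ Q| = |P| − |P∩Q| = 28 − 6 = 22.00.

22.00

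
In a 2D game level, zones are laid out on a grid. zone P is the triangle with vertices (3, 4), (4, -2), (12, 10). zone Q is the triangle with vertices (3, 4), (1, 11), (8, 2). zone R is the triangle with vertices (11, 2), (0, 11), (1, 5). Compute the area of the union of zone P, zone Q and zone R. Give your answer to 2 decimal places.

52.45

By inclusion–exclusion:
Individual areas: |zone P| = 30, |zone Q| = 15.5, |zone R| = 28.5.
|zone P∩zone Q| = 5.7141.
|zone P∩zone R| = 7.0839.
|zone Q∩zone R| = 12.0448.
|zone P∩zone Q∩zone R| = 3.2924.
|zone P ∪ zone Q ∪ zone R| = 74 − 24.8427 + 3.2924 = 52.45.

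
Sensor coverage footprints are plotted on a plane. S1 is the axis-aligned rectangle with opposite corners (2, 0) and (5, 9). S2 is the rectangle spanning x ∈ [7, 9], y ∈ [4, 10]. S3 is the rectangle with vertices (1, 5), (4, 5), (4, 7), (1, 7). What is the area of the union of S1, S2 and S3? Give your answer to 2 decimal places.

41.00

By inclusion–exclusion:
Individual areas: |S1| = 27, |S2| = 12, |S3| = 6.
|S1∩S2| = 0 (no overlap).
|S1∩S3|: x∈[2,4], y∈[5,7] → 2·2 = 4.
|S2∩S3| = 0 (no overlap).
|S1∩S2∩S3| = 0.
|S1 ∪ S2 ∪ S3| = 45 − 4 + 0 = 41.00.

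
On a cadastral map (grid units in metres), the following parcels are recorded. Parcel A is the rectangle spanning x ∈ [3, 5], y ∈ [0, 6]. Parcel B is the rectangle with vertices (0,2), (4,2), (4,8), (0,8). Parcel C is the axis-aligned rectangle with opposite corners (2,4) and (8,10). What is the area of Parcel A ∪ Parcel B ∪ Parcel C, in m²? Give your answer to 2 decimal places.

By inclusion–exclusion:
Individual areas: |Parcel A| = 12, |Parcel B| = 24, |Parcel C| = 36.
|Parcel A∩Parcel B|: x∈[3,4], y∈[2,6] → 1·4 = 4.
|Parcel A∩Parcel C|: x∈[3,5], y∈[4,6] → 2·2 = 4.
|Parcel B∩Parcel C|: x∈[2,4], y∈[4,8] → 2·4 = 8.
|Parcel A∩Parcel B∩Parcel C| = 2.
|Parcel A ∪ Parcel B ∪ Parcel C| = 72 − 16 + 2 = 58.00.

58.00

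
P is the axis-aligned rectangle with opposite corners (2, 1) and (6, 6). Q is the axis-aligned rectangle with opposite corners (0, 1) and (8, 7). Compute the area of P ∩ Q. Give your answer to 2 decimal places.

20.00

|P∩Q|: x∈[2,6], y∈[1,6] → 4·5 = 20.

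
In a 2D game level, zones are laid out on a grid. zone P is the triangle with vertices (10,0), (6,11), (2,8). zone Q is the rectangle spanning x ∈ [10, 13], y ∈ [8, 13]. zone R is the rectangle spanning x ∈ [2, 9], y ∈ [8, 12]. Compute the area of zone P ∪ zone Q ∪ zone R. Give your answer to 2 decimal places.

By inclusion–exclusion:
Individual areas: |zone P| = 28, |zone Q| = 15, |zone R| = 28.
|zone P∩zone Q| = 0.
|zone P∩zone R| = 7.6364.
|zone Q∩zone R| = 0 (no overlap).
|zone P∩zone Q∩zone R| = 0.
|zone P ∪ zone Q ∪ zone R| = 71 − 7.6364 + 0 = 63.36.

63.36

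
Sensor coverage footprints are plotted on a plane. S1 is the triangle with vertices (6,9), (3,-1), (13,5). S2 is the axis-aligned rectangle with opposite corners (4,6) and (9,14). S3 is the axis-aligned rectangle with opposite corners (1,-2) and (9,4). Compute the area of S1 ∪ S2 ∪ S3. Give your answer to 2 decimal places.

105.77

By inclusion–exclusion:
Individual areas: |S1| = 41, |S2| = 40, |S3| = 48.
|S1∩S2| = 7.7786.
|S1∩S3| = 15.45.
|S2∩S3| = 0 (no overlap).
|S1∩S2∩S3| = 0.
|S1 ∪ S2 ∪ S3| = 129 − 23.2286 + 0 = 105.77.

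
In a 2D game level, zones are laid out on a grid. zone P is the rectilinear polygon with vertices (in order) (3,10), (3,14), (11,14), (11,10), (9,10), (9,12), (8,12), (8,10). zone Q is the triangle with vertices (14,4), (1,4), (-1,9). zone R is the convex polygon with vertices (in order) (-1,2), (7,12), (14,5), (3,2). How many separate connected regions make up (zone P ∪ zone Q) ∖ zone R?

3

(zone P ∪ zone Q) ∖ zone R splits into 3 disjoint pieces (area 26.9, area 1.0083, area 8.9404).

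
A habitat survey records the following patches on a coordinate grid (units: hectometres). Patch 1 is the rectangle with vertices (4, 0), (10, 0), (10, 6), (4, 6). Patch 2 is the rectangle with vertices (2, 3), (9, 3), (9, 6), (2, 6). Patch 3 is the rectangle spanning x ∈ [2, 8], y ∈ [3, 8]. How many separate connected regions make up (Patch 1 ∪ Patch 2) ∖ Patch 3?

1

(Patch 1 ∪ Patch 2) ∖ Patch 3 is a single connected region.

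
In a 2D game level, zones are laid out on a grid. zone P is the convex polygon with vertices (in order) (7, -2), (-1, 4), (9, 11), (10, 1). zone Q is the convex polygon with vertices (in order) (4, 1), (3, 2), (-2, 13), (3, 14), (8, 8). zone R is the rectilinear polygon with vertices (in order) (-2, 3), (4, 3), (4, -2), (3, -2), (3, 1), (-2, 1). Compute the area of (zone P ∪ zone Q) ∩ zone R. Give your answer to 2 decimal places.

5.04

The region (zone P ∪ zone Q) ∩ zone R is the polygon with vertices (3,1), (0.333,3), (4,3), (4,0.25).
By the shoelace formula its area is 5.04.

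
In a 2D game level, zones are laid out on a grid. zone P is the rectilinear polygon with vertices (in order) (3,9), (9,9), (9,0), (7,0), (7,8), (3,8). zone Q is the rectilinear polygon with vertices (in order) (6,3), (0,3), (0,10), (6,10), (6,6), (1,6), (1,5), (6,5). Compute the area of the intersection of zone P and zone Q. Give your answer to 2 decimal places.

The intersection is the polygon with vertices (6,9), (6,8), (3,8), (3,9).
By the shoelace formula its area is 3.00.

3.00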